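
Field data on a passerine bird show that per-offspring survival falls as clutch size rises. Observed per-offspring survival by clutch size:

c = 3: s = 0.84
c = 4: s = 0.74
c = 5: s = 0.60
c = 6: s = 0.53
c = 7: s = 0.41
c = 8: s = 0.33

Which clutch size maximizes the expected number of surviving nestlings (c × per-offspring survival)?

Expected surviving nestlings = c × s(c):
  c=3: 3 × 0.84 = 2.520
  c=4: 4 × 0.74 = 2.960
  c=5: 5 × 0.60 = 3.000
  c=6: 6 × 0.53 = 3.180
  c=7: 7 × 0.41 = 2.870
  c=8: 8 × 0.33 = 2.640
Maximum at c = 6 (3.180 surviving nestlings).

6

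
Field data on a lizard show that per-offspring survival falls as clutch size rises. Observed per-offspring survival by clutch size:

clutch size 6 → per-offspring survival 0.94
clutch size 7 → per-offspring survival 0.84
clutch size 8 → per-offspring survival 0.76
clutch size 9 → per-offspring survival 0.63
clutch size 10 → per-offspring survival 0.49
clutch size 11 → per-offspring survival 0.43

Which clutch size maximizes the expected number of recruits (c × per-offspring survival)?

Expected recruits = c × s(c):
  c=6: 6 × 0.94 = 5.640
  c=7: 7 × 0.84 = 5.880
  c=8: 8 × 0.76 = 6.080
  c=9: 9 × 0.63 = 5.670
  c=10: 10 × 0.49 = 4.900
  c=11: 11 × 0.43 = 4.730
Maximum at c = 8 (6.080 recruits).

8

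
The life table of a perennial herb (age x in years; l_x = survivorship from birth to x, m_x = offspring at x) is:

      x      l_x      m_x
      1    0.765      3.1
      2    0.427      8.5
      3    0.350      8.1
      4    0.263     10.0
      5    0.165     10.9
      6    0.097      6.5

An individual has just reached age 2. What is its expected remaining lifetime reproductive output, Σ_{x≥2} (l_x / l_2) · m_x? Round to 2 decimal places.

26.99

l_2 = 0.427. Conditional survival from age 2 to x is l_x / l_2.
  x=2: (0.427/0.427) × 8.5 = 8.5000
  x=3: (0.350/0.427) × 8.1 = 6.6393
  x=4: (0.263/0.427) × 10.0 = 6.1593
  x=5: (0.165/0.427) × 10.9 = 4.2119
  x=6: (0.097/0.427) × 6.5 = 1.4766
Sum = 8.5000 + 6.6393 + 6.1593 + 4.2119 + 1.4766 = 26.9871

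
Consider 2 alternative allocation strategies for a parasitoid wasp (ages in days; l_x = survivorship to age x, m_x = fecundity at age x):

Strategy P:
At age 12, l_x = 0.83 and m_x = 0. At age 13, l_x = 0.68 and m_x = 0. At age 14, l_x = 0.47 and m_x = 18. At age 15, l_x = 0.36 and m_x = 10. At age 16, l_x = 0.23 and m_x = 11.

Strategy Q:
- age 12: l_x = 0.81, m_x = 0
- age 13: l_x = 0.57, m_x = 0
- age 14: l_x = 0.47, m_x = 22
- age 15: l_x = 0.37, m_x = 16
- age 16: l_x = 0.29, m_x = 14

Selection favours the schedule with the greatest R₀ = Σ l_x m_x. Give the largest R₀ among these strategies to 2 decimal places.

Strategy P: R₀ = 0.83×0 + 0.68×0 + 0.47×18 + 0.36×10 + 0.23×11 = 14.5900
Strategy Q: R₀ = 0.81×0 + 0.57×0 + 0.47×22 + 0.37×16 + 0.29×14 = 20.3200
Highest R₀: strategy Q with 20.3200.

20.32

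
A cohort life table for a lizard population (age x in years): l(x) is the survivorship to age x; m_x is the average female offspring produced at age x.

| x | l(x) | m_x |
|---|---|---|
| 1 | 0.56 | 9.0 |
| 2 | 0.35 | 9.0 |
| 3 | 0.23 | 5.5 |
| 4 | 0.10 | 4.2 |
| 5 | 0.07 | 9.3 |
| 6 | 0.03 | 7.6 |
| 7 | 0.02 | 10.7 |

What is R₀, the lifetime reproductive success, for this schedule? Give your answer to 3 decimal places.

10.968

R₀ = Σ l(x) m_x:
  age 1: 0.56 × 9.0 = 5.0400
  age 2: 0.35 × 9.0 = 3.1500
  age 3: 0.23 × 5.5 = 1.2650
  age 4: 0.10 × 4.2 = 0.4200
  age 5: 0.07 × 9.3 = 0.6510
  age 6: 0.03 × 7.6 = 0.2280
  age 7: 0.02 × 10.7 = 0.2140
R₀ = 5.0400 + 3.1500 + 1.2650 + 0.4200 + 0.6510 + 0.2280 + 0.2140 = 10.9680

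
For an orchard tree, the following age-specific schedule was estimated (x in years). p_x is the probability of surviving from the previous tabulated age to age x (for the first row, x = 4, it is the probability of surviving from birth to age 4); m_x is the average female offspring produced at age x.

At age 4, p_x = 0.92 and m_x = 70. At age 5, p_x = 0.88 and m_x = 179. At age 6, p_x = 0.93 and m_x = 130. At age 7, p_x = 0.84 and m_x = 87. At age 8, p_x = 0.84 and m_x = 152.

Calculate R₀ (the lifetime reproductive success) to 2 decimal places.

442.98

Survivorship from birth: l_x = p_4·p_5·…·p_x.
  l_4 = 0.92000
  l_5 = 0.80960
  l_6 = 0.75293
  l_7 = 0.63246
  l_8 = 0.53127
R₀ = Σ l_x m_x:
  age 4: 0.92000 × 70 = 64.4000
  age 5: 0.80960 × 179 = 144.9184
  age 6: 0.75293 × 130 = 97.8809
  age 7: 0.63246 × 87 = 55.0240
  age 8: 0.53127 × 152 = 80.7530
R₀ = 64.4000 + 144.9184 + 97.8809 + 55.0240 + 80.7530 = 442.9764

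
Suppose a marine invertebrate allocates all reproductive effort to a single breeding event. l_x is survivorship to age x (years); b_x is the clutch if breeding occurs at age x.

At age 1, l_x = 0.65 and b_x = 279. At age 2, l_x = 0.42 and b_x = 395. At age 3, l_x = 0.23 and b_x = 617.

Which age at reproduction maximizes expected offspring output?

1

Expected offspring if breeding at age x = l_x × b_x:
  age 1: 0.65 × 279 = 181.350
  age 2: 0.42 × 395 = 165.900
  age 3: 0.23 × 617 = 141.910
Maximum at age 1 (181.350).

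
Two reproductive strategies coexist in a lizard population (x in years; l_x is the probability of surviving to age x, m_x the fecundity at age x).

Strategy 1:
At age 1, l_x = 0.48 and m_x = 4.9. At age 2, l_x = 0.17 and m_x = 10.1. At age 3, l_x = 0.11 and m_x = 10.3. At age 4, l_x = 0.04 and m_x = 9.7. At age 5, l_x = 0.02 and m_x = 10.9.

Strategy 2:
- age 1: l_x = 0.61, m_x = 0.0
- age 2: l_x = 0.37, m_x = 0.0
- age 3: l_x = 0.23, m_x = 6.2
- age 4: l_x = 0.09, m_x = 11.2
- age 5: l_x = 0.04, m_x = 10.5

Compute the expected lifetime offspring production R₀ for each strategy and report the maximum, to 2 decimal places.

Strategy 1: R₀ = 0.48×4.9 + 0.17×10.1 + 0.11×10.3 + 0.04×9.7 + 0.02×10.9 = 5.8080
Strategy 2: R₀ = 0.61×0.0 + 0.37×0.0 + 0.23×6.2 + 0.09×11.2 + 0.04×10.5 = 2.8540
Highest R₀: strategy 1 with 5.8080.

5.81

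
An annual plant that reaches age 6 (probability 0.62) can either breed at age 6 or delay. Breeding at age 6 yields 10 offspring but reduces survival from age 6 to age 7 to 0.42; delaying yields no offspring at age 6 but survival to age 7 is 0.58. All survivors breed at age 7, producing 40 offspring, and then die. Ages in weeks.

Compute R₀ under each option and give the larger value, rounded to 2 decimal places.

breed at age 6: R₀ = 0.62 × (10 + 0.42 × 40) = 0.62 × 26.8000 = 16.6160
delay to age 7: R₀ = 0.62 × (0.58 × 40) = 0.62 × 23.2000 = 14.3840
Higher: breed at age 6 (16.6160).

16.62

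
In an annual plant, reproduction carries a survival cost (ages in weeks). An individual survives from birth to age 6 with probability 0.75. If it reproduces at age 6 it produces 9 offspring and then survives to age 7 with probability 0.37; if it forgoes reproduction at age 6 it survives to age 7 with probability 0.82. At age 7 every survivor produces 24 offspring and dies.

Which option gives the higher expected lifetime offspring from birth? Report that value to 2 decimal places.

14.76

breed at age 6: R₀ = 0.75 × (9 + 0.37 × 24) = 0.75 × 17.8800 = 13.4100
delay to age 7: R₀ = 0.75 × (0.82 × 24) = 0.75 × 19.6800 = 14.7600
Higher: delay to age 7 (14.7600).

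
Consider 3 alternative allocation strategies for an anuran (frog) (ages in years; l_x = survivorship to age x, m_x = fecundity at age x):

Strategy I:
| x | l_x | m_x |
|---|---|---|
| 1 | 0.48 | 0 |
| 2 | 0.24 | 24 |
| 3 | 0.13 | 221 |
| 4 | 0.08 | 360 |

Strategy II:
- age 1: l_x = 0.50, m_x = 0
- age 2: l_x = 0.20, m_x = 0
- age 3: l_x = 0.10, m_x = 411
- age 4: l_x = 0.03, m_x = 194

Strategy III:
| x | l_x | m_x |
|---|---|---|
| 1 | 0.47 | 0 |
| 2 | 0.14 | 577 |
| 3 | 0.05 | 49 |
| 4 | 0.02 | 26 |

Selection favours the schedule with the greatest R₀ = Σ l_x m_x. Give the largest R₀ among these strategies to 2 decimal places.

83.75

Strategy I: R₀ = 0.48×0 + 0.24×24 + 0.13×221 + 0.08×360 = 63.2900
Strategy II: R₀ = 0.50×0 + 0.20×0 + 0.10×411 + 0.03×194 = 46.9200
Strategy III: R₀ = 0.47×0 + 0.14×577 + 0.05×49 + 0.02×26 = 83.7500
Highest R₀: strategy III with 83.7500.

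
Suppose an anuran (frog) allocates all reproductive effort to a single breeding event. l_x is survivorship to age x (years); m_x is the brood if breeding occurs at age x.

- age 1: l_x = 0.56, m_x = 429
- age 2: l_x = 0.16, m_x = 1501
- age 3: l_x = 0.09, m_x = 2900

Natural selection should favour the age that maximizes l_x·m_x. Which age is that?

3

Expected offspring if breeding at age x = l_x × m_x:
  age 1: 0.56 × 429 = 240.240
  age 2: 0.16 × 1501 = 240.160
  age 3: 0.09 × 2900 = 261.000
Maximum at age 3 (261.000).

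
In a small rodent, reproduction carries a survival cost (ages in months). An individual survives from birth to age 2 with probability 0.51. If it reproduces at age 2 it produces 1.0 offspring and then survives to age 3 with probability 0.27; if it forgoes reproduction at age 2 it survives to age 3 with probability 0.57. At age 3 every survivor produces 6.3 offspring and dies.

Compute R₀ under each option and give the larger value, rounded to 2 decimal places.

breed at age 2: R₀ = 0.51 × (1.0 + 0.27 × 6.3) = 0.51 × 2.7010 = 1.3775
delay to age 3: R₀ = 0.51 × (0.57 × 6.3) = 0.51 × 3.5910 = 1.8314
Higher: delay to age 3 (1.8314).

1.83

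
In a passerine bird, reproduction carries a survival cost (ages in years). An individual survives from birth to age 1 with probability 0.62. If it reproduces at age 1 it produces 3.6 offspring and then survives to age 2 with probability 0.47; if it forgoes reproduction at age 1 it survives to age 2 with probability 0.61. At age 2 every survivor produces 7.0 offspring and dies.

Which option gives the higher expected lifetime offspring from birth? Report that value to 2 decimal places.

4.27

breed at age 1: R₀ = 0.62 × (3.6 + 0.47 × 7.0) = 0.62 × 6.8900 = 4.2718
delay to age 2: R₀ = 0.62 × (0.61 × 7.0) = 0.62 × 4.2700 = 2.6474
Higher: breed at age 1 (4.2718).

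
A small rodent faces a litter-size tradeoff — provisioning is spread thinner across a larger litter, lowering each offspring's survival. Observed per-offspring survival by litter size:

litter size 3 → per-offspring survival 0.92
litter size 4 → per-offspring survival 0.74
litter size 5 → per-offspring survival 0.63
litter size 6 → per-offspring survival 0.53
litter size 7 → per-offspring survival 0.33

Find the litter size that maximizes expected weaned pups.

Expected weaned pups = c × s(c):
  c=3: 3 × 0.92 = 2.760
  c=4: 4 × 0.74 = 2.960
  c=5: 5 × 0.63 = 3.150
  c=6: 6 × 0.53 = 3.180
  c=7: 7 × 0.33 = 2.310
Maximum at c = 6 (3.180 weaned pups).

6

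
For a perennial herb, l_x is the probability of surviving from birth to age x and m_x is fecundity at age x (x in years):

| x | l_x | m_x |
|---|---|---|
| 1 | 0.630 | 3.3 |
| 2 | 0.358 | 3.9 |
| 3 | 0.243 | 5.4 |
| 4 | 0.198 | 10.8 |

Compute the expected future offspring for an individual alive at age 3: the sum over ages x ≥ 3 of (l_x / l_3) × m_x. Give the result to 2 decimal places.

14.20

l_3 = 0.243. Conditional survival from age 3 to x is l_x / l_3.
  x=3: (0.243/0.243) × 5.4 = 5.4000
  x=4: (0.198/0.243) × 10.8 = 8.8000
Sum = 5.4000 + 8.8000 = 14.2000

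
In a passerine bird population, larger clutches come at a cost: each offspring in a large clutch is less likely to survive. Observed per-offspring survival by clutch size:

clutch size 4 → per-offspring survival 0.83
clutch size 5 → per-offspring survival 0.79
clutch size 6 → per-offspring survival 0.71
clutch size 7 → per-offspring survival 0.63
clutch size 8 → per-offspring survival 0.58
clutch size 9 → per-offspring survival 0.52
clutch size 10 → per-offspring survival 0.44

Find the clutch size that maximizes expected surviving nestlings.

Expected surviving nestlings = c × s(c):
  c=4: 4 × 0.83 = 3.320
  c=5: 5 × 0.79 = 3.950
  c=6: 6 × 0.71 = 4.260
  c=7: 7 × 0.63 = 4.410
  c=8: 8 × 0.58 = 4.640
  c=9: 9 × 0.52 = 4.680
  c=10: 10 × 0.44 = 4.400
Maximum at c = 9 (4.680 surviving nestlings).

9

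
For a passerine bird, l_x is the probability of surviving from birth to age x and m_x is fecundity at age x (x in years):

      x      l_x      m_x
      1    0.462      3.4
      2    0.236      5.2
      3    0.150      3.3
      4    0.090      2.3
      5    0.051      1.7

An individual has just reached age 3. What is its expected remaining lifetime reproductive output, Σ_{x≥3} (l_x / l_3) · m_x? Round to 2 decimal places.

l_3 = 0.150. Conditional survival from age 3 to x is l_x / l_3.
  x=3: (0.150/0.150) × 3.3 = 3.3000
  x=4: (0.090/0.150) × 2.3 = 1.3800
  x=5: (0.051/0.150) × 1.7 = 0.5780
Sum = 3.3000 + 1.3800 + 0.5780 = 5.2580

5.26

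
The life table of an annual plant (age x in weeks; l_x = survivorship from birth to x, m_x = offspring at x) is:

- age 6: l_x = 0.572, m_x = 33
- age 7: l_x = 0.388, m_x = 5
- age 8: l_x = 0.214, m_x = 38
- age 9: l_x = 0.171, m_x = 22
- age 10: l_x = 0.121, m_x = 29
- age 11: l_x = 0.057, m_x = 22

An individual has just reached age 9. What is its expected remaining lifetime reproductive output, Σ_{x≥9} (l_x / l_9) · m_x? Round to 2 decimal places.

l_9 = 0.171. Conditional survival from age 9 to x is l_x / l_9.
  x=9: (0.171/0.171) × 22 = 22.0000
  x=10: (0.121/0.171) × 29 = 20.5205
  x=11: (0.057/0.171) × 22 = 7.3333
Sum = 22.0000 + 20.5205 + 7.3333 = 49.8538

49.85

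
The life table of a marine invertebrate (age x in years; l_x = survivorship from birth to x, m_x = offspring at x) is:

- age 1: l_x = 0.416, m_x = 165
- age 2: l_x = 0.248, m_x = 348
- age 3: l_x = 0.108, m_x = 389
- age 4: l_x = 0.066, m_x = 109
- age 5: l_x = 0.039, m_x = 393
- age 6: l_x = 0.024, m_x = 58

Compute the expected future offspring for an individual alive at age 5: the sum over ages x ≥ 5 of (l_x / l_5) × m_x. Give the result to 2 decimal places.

428.69

l_5 = 0.039. Conditional survival from age 5 to x is l_x / l_5.
  x=5: (0.039/0.039) × 393 = 393.0000
  x=6: (0.024/0.039) × 58 = 35.6923
Sum = 393.0000 + 35.6923 = 428.6923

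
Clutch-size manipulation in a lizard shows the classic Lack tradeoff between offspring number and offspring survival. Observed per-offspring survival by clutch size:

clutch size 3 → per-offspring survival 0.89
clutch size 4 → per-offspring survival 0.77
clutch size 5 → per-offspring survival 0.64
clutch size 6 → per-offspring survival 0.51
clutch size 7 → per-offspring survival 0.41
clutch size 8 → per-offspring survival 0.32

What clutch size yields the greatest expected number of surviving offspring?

Expected surviving offspring = c × s(c):
  c=3: 3 × 0.89 = 2.670
  c=4: 4 × 0.77 = 3.080
  c=5: 5 × 0.64 = 3.200
  c=6: 6 × 0.51 = 3.060
  c=7: 7 × 0.41 = 2.870
  c=8: 8 × 0.32 = 2.560
Maximum at c = 5 (3.200 surviving offspring).

5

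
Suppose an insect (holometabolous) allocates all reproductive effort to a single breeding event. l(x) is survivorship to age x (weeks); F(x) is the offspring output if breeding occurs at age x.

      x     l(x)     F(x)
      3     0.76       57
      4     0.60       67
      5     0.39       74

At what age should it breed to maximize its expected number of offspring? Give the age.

3

Expected offspring if breeding at age x = l(x) × F(x):
  age 3: 0.76 × 57 = 43.320
  age 4: 0.60 × 67 = 40.200
  age 5: 0.39 × 74 = 28.860
Maximum at age 3 (43.320).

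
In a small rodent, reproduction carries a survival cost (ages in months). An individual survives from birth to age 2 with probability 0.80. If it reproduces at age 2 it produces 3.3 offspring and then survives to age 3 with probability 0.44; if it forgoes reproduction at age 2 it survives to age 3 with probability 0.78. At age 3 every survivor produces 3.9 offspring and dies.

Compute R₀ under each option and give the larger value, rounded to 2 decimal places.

4.01

breed at age 2: R₀ = 0.80 × (3.3 + 0.44 × 3.9) = 0.80 × 5.0160 = 4.0128
delay to age 3: R₀ = 0.80 × (0.78 × 3.9) = 0.80 × 3.0420 = 2.4336
Higher: breed at age 2 (4.0128).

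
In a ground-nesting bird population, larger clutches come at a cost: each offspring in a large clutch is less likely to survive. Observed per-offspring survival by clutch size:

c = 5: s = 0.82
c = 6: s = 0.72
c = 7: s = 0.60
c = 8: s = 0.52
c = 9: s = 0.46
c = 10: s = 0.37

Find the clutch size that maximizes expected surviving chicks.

6

Expected surviving chicks = c × s(c):
  c=5: 5 × 0.82 = 4.100
  c=6: 6 × 0.72 = 4.320
  c=7: 7 × 0.60 = 4.200
  c=8: 8 × 0.52 = 4.160
  c=9: 9 × 0.46 = 4.140
  c=10: 10 × 0.37 = 3.700
Maximum at c = 6 (4.320 surviving chicks).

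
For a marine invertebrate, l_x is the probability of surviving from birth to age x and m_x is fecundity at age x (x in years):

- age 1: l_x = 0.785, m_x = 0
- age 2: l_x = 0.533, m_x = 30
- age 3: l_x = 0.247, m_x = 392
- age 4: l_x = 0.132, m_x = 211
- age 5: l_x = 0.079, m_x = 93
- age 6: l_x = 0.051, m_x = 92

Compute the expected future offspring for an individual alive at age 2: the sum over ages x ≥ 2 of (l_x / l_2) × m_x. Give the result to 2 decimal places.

l_2 = 0.533. Conditional survival from age 2 to x is l_x / l_2.
  x=2: (0.533/0.533) × 30 = 30.0000
  x=3: (0.247/0.533) × 392 = 181.6585
  x=4: (0.132/0.533) × 211 = 52.2552
  x=5: (0.079/0.533) × 93 = 13.7842
  x=6: (0.051/0.533) × 92 = 8.8030
Sum = 30.0000 + 181.6585 + 52.2552 + 13.7842 + 8.8030 = 286.5009

286.50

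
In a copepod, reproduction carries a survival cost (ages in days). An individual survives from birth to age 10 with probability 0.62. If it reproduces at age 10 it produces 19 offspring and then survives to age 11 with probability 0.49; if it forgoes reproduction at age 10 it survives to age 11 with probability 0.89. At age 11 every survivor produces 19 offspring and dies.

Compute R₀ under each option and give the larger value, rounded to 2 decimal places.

17.55

breed at age 10: R₀ = 0.62 × (19 + 0.49 × 19) = 0.62 × 28.3100 = 17.5522
delay to age 11: R₀ = 0.62 × (0.89 × 19) = 0.62 × 16.9100 = 10.4842
Higher: breed at age 10 (17.5522).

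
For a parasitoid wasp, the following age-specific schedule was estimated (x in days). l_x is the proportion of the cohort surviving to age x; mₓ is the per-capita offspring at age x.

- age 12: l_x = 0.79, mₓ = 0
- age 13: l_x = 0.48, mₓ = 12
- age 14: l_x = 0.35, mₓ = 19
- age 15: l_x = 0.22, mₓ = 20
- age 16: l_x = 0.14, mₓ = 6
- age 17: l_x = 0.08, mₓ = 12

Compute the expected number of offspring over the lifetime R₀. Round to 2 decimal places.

R₀ = Σ l_x mₓ:
  age 12: 0.79 × 0 = 0.0000
  age 13: 0.48 × 12 = 5.7600
  age 14: 0.35 × 19 = 6.6500
  age 15: 0.22 × 20 = 4.4000
  age 16: 0.14 × 6 = 0.8400
  age 17: 0.08 × 12 = 0.9600
R₀ = 0.0000 + 5.7600 + 6.6500 + 4.4000 + 0.8400 + 0.9600 = 18.6100

18.61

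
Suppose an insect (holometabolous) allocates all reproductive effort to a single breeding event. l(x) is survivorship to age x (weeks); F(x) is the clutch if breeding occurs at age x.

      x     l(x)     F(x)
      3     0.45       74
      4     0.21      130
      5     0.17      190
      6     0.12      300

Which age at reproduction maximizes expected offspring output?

Expected offspring if breeding at age x = l(x) × F(x):
  age 3: 0.45 × 74 = 33.300
  age 4: 0.21 × 130 = 27.300
  age 5: 0.17 × 190 = 32.300
  age 6: 0.12 × 300 = 36.000
Maximum at age 6 (36.000).

6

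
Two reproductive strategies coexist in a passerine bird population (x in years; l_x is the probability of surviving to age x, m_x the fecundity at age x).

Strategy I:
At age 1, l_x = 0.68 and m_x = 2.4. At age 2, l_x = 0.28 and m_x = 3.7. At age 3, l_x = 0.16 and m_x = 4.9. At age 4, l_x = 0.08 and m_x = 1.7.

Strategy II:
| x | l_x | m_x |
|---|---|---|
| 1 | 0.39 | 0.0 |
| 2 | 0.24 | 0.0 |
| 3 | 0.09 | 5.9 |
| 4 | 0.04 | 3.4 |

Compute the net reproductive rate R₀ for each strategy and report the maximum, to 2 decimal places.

3.59

Strategy I: R₀ = 0.68×2.4 + 0.28×3.7 + 0.16×4.9 + 0.08×1.7 = 3.5880
Strategy II: R₀ = 0.39×0.0 + 0.24×0.0 + 0.09×5.9 + 0.04×3.4 = 0.6670
Highest R₀: strategy I with 3.5880.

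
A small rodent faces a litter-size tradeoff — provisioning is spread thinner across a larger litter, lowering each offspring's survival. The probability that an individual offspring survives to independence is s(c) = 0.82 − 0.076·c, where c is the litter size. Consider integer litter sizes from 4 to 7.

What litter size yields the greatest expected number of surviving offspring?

Expected surviving offspring = c × s(c):
  c=4: 4 × 0.516 = 2.064
  c=5: 5 × 0.440 = 2.200
  c=6: 6 × 0.364 = 2.184
  c=7: 7 × 0.288 = 2.016
Maximum at c = 5 (2.200 surviving offspring).

5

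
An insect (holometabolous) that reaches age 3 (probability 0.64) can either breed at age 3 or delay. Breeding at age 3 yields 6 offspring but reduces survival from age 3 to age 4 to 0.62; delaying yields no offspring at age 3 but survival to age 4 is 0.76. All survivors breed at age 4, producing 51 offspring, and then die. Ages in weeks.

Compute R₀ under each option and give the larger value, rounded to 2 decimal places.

breed at age 3: R₀ = 0.64 × (6 + 0.62 × 51) = 0.64 × 37.6200 = 24.0768
delay to age 4: R₀ = 0.64 × (0.76 × 51) = 0.64 × 38.7600 = 24.8064
Higher: delay to age 4 (24.8064).

24.81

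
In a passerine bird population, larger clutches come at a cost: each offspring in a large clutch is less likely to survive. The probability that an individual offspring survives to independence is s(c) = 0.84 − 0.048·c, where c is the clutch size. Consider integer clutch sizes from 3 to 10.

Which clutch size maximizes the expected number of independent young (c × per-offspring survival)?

9

Expected independent young = c × s(c):
  c=3: 3 × 0.696 = 2.088
  c=4: 4 × 0.648 = 2.592
  c=5: 5 × 0.600 = 3.000
  c=6: 6 × 0.552 = 3.312
  c=7: 7 × 0.504 = 3.528
  c=8: 8 × 0.456 = 3.648
  c=9: 9 × 0.408 = 3.672
  c=10: 10 × 0.360 = 3.600
Maximum at c = 9 (3.672 independent young).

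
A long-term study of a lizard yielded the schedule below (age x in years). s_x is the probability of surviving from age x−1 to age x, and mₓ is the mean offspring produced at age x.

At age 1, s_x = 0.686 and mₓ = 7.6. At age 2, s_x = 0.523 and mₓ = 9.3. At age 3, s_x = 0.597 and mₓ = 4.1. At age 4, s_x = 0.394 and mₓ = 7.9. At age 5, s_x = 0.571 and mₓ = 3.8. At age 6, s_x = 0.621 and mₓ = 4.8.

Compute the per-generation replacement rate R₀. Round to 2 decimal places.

Survivorship from birth: l_x = s_1·s_2·…·s_x.
  l_1 = 0.68600
  l_2 = 0.35878
  l_3 = 0.21419
  l_4 = 0.08439
  l_5 = 0.04819
  l_6 = 0.02992
R₀ = Σ l_x mₓ:
  age 1: 0.68600 × 7.6 = 5.2136
  age 2: 0.35878 × 9.3 = 3.3367
  age 3: 0.21419 × 4.1 = 0.8782
  age 4: 0.08439 × 7.9 = 0.6667
  age 5: 0.04819 × 3.8 = 0.1831
  age 6: 0.02992 × 4.8 = 0.1436
R₀ = 5.2136 + 3.3367 + 0.8782 + 0.6667 + 0.1831 + 0.1436 = 10.4219

10.42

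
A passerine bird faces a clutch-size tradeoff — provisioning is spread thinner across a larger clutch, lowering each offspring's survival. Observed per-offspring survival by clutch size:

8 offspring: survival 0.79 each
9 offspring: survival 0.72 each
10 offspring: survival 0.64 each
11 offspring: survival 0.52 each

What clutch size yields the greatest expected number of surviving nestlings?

Expected surviving nestlings = c × s(c):
  c=8: 8 × 0.79 = 6.320
  c=9: 9 × 0.72 = 6.480
  c=10: 10 × 0.64 = 6.400
  c=11: 11 × 0.52 = 5.720
Maximum at c = 9 (6.480 surviving nestlings).

9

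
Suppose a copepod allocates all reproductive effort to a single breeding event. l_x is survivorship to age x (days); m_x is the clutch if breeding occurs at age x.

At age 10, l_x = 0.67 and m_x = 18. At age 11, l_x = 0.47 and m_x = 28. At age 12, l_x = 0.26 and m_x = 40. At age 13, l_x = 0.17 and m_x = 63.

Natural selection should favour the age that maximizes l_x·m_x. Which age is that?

11

Expected offspring if breeding at age x = l_x × m_x:
  age 10: 0.67 × 18 = 12.060
  age 11: 0.47 × 28 = 13.160
  age 12: 0.26 × 40 = 10.400
  age 13: 0.17 × 63 = 10.710
Maximum at age 11 (13.160).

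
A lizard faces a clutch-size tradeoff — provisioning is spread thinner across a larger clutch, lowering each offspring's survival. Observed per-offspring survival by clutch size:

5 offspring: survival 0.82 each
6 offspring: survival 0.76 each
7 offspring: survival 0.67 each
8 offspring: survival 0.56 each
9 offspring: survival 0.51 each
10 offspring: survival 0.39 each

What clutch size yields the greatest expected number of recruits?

7

Expected recruits = c × s(c):
  c=5: 5 × 0.82 = 4.100
  c=6: 6 × 0.76 = 4.560
  c=7: 7 × 0.67 = 4.690
  c=8: 8 × 0.56 = 4.480
  c=9: 9 × 0.51 = 4.590
  c=10: 10 × 0.39 = 3.900
Maximum at c = 7 (4.690 recruits).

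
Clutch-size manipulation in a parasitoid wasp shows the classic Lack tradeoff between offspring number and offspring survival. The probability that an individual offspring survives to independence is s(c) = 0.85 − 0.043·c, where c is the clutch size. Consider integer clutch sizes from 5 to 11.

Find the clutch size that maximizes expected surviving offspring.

Expected surviving offspring = c × s(c):
  c=5: 5 × 0.635 = 3.175
  c=6: 6 × 0.592 = 3.552
  c=7: 7 × 0.549 = 3.843
  c=8: 8 × 0.506 = 4.048
  c=9: 9 × 0.463 = 4.167
  c=10: 10 × 0.420 = 4.200
  c=11: 11 × 0.377 = 4.147
Maximum at c = 10 (4.200 surviving offspring).

10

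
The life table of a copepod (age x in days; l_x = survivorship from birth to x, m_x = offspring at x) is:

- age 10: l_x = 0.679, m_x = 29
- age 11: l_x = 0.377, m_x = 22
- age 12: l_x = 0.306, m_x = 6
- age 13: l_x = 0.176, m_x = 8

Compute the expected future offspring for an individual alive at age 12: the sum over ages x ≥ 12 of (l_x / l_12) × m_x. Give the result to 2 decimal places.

10.60

l_12 = 0.306. Conditional survival from age 12 to x is l_x / l_12.
  x=12: (0.306/0.306) × 6 = 6.0000
  x=13: (0.176/0.306) × 8 = 4.6013
Sum = 6.0000 + 4.6013 = 10.6013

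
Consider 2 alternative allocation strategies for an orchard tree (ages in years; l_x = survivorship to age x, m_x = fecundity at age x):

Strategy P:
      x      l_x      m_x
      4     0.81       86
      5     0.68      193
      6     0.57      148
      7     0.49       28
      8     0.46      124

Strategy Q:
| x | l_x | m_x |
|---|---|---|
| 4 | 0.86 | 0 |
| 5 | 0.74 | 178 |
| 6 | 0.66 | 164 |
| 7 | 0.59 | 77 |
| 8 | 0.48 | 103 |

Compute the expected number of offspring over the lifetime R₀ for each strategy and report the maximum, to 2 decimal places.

Strategy P: R₀ = 0.81×86 + 0.68×193 + 0.57×148 + 0.49×28 + 0.46×124 = 356.0200
Strategy Q: R₀ = 0.86×0 + 0.74×178 + 0.66×164 + 0.59×77 + 0.48×103 = 334.8300
Highest R₀: strategy P with 356.0200.

356.02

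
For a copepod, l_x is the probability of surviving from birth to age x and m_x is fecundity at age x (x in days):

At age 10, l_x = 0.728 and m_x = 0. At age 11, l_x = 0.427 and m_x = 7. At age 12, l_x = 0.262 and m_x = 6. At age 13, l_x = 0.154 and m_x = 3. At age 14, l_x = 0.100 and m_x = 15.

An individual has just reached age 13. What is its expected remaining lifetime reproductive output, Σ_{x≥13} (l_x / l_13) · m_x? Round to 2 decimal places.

12.74

l_13 = 0.154. Conditional survival from age 13 to x is l_x / l_13.
  x=13: (0.154/0.154) × 3 = 3.0000
  x=14: (0.100/0.154) × 15 = 9.7403
Sum = 3.0000 + 9.7403 = 12.7403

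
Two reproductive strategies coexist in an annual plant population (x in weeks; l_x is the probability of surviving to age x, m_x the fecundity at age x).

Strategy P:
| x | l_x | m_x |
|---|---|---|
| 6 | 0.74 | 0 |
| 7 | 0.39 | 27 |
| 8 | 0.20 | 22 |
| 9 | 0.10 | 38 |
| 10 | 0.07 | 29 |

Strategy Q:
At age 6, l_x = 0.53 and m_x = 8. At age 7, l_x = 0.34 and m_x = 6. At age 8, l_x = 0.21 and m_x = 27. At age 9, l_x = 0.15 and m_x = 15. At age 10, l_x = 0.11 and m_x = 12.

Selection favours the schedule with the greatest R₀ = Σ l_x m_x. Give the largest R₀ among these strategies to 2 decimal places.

20.76

Strategy P: R₀ = 0.74×0 + 0.39×27 + 0.20×22 + 0.10×38 + 0.07×29 = 20.7600
Strategy Q: R₀ = 0.53×8 + 0.34×6 + 0.21×27 + 0.15×15 + 0.11×12 = 15.5200
Highest R₀: strategy P with 20.7600.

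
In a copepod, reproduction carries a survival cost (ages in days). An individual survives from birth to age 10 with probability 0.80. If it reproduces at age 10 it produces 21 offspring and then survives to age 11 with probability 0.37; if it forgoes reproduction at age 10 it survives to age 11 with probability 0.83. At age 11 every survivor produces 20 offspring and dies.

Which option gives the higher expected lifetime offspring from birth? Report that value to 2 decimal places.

breed at age 10: R₀ = 0.80 × (21 + 0.37 × 20) = 0.80 × 28.4000 = 22.7200
delay to age 11: R₀ = 0.80 × (0.83 × 20) = 0.80 × 16.6000 = 13.2800
Higher: breed at age 10 (22.7200).

22.72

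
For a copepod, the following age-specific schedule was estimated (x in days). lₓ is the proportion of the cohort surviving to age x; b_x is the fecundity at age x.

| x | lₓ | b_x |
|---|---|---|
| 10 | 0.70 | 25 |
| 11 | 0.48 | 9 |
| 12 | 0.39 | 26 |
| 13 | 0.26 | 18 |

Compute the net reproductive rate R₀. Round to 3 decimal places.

36.640

R₀ = Σ lₓ b_x:
  age 10: 0.70 × 25 = 17.5000
  age 11: 0.48 × 9 = 4.3200
  age 12: 0.39 × 26 = 10.1400
  age 13: 0.26 × 18 = 4.6800
R₀ = 17.5000 + 4.3200 + 10.1400 + 4.6800 = 36.6400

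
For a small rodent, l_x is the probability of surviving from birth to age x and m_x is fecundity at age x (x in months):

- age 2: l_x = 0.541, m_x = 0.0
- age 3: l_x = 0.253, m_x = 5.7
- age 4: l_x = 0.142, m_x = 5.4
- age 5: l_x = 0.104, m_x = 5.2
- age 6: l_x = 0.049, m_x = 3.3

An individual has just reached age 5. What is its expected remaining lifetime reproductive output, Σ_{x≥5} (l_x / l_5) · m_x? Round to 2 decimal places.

l_5 = 0.104. Conditional survival from age 5 to x is l_x / l_5.
  x=5: (0.104/0.104) × 5.2 = 5.2000
  x=6: (0.049/0.104) × 3.3 = 1.5548
Sum = 5.2000 + 1.5548 = 6.7548

6.75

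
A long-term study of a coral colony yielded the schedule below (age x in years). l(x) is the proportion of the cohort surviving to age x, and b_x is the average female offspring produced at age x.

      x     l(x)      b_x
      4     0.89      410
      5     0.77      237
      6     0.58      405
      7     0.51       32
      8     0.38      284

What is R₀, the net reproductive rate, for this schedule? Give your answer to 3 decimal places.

R₀ = Σ l(x) b_x:
  age 4: 0.89 × 410 = 364.9000
  age 5: 0.77 × 237 = 182.4900
  age 6: 0.58 × 405 = 234.9000
  age 7: 0.51 × 32 = 16.3200
  age 8: 0.38 × 284 = 107.9200
R₀ = 364.9000 + 182.4900 + 234.9000 + 16.3200 + 107.9200 = 906.5300

906.530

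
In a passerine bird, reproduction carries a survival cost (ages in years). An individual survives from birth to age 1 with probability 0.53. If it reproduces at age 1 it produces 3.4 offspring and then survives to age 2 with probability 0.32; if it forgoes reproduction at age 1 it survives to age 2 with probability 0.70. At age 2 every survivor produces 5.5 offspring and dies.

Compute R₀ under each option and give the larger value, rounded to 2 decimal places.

breed at age 1: R₀ = 0.53 × (3.4 + 0.32 × 5.5) = 0.53 × 5.1600 = 2.7348
delay to age 2: R₀ = 0.53 × (0.70 × 5.5) = 0.53 × 3.8500 = 2.0405
Higher: breed at age 1 (2.7348).

2.73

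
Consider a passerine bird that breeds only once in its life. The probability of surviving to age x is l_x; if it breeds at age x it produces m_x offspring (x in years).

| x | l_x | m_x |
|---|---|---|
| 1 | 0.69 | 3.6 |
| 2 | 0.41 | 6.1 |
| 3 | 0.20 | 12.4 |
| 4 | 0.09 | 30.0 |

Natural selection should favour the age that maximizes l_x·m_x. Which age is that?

Expected offspring if breeding at age x = l_x × m_x:
  age 1: 0.69 × 3.6 = 2.484
  age 2: 0.41 × 6.1 = 2.501
  age 3: 0.20 × 12.4 = 2.480
  age 4: 0.09 × 30.0 = 2.700
Maximum at age 4 (2.700).

4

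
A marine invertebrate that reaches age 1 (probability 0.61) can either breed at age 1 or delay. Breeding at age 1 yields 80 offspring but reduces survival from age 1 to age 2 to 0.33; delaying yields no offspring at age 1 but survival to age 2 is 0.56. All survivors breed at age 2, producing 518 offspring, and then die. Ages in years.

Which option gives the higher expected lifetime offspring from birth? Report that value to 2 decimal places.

176.95

breed at age 1: R₀ = 0.61 × (80 + 0.33 × 518) = 0.61 × 250.9400 = 153.0734
delay to age 2: R₀ = 0.61 × (0.56 × 518) = 0.61 × 290.0800 = 176.9488
Higher: delay to age 2 (176.9488).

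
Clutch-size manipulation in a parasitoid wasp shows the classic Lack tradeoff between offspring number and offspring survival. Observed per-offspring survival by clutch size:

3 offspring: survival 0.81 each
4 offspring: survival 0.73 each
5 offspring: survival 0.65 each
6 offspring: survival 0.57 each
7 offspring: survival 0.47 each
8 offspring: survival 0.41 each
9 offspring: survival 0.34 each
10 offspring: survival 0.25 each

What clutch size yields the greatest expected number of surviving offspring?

6

Expected surviving offspring = c × s(c):
  c=3: 3 × 0.81 = 2.430
  c=4: 4 × 0.73 = 2.920
  c=5: 5 × 0.65 = 3.250
  c=6: 6 × 0.57 = 3.420
  c=7: 7 × 0.47 = 3.290
  c=8: 8 × 0.41 = 3.280
  c=9: 9 × 0.34 = 3.060
  c=10: 10 × 0.25 = 2.500
Maximum at c = 6 (3.420 surviving offspring).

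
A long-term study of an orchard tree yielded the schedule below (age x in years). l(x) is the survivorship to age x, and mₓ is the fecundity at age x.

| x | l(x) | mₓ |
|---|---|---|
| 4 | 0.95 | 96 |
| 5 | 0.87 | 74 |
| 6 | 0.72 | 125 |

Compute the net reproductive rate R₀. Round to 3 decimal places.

245.580

R₀ = Σ l(x) mₓ:
  age 4: 0.95 × 96 = 91.2000
  age 5: 0.87 × 74 = 64.3800
  age 6: 0.72 × 125 = 90.0000
R₀ = 91.2000 + 64.3800 + 90.0000 = 245.5800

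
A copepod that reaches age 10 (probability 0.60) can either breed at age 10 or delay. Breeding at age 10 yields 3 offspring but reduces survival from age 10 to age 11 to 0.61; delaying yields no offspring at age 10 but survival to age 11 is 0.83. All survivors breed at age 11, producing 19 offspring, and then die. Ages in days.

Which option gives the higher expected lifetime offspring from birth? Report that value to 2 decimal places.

9.46

breed at age 10: R₀ = 0.60 × (3 + 0.61 × 19) = 0.60 × 14.5900 = 8.7540
delay to age 11: R₀ = 0.60 × (0.83 × 19) = 0.60 × 15.7700 = 9.4620
Higher: delay to age 11 (9.4620).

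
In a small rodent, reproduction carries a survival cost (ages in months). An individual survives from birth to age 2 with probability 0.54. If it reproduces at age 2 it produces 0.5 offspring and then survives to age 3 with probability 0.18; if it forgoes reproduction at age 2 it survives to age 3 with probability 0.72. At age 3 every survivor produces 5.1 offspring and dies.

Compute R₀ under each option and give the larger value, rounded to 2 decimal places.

1.98

breed at age 2: R₀ = 0.54 × (0.5 + 0.18 × 5.1) = 0.54 × 1.4180 = 0.7657
delay to age 3: R₀ = 0.54 × (0.72 × 5.1) = 0.54 × 3.6720 = 1.9829
Higher: delay to age 3 (1.9829).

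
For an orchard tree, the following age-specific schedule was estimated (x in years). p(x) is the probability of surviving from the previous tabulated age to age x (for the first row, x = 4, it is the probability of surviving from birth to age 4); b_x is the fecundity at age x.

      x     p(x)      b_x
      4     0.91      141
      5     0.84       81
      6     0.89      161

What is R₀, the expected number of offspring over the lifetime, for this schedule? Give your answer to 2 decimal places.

Survivorship from birth: l_x = p_4·p_5·…·p_x.
  l_4 = 0.91000
  l_5 = 0.76440
  l_6 = 0.68032
R₀ = Σ l_x b_x:
  age 4: 0.91000 × 141 = 128.3100
  age 5: 0.76440 × 81 = 61.9164
  age 6: 0.68032 × 161 = 109.5315
R₀ = 128.3100 + 61.9164 + 109.5315 = 299.7579

299.76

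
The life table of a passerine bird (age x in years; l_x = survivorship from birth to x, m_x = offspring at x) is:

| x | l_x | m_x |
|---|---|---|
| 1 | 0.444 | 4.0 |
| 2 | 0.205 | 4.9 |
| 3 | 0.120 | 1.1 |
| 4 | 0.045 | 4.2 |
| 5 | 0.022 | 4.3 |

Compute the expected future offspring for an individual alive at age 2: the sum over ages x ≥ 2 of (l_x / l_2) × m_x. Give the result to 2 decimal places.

l_2 = 0.205. Conditional survival from age 2 to x is l_x / l_2.
  x=2: (0.205/0.205) × 4.9 = 4.9000
  x=3: (0.120/0.205) × 1.1 = 0.6439
  x=4: (0.045/0.205) × 4.2 = 0.9220
  x=5: (0.022/0.205) × 4.3 = 0.4615
Sum = 4.9000 + 0.6439 + 0.9220 + 0.4615 = 6.9273

6.93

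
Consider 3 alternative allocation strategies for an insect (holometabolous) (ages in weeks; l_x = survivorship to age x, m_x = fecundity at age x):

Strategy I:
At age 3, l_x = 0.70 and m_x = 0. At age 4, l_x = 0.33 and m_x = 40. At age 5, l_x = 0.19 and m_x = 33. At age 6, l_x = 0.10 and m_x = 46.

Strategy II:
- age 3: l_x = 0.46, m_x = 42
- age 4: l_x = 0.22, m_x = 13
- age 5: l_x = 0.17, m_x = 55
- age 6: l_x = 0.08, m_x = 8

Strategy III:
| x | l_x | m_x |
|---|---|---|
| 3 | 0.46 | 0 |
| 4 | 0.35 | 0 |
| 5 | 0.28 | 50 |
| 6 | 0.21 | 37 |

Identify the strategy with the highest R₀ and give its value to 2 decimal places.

32.17

Strategy I: R₀ = 0.70×0 + 0.33×40 + 0.19×33 + 0.10×46 = 24.0700
Strategy II: R₀ = 0.46×42 + 0.22×13 + 0.17×55 + 0.08×8 = 32.1700
Strategy III: R₀ = 0.46×0 + 0.35×0 + 0.28×50 + 0.21×37 = 21.7700
Highest R₀: strategy II with 32.1700.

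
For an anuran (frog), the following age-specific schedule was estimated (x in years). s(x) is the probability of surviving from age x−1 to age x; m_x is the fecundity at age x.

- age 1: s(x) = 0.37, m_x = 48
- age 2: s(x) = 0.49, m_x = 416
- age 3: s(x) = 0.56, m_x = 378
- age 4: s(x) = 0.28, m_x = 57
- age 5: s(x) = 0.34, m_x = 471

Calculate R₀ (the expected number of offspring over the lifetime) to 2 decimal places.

Survivorship from birth: l_x = s_1·s_2·…·s_x.
  l_1 = 0.37000
  l_2 = 0.18130
  l_3 = 0.10153
  l_4 = 0.02843
  l_5 = 0.00967
R₀ = Σ l_x m_x:
  age 1: 0.37000 × 48 = 17.7600
  age 2: 0.18130 × 416 = 75.4208
  age 3: 0.10153 × 378 = 38.3783
  age 4: 0.02843 × 57 = 1.6205
  age 5: 0.00967 × 471 = 4.5546
R₀ = 17.7600 + 75.4208 + 38.3783 + 1.6205 + 4.5546 = 137.7342

137.73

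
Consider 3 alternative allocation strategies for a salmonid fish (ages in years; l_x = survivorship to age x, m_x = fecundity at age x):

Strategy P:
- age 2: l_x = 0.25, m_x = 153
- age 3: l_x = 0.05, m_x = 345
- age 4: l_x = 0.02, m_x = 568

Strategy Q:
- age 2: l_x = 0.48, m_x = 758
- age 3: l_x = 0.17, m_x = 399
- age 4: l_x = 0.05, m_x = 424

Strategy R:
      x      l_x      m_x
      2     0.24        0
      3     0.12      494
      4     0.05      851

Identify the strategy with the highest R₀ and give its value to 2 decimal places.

Strategy P: R₀ = 0.25×153 + 0.05×345 + 0.02×568 = 66.8600
Strategy Q: R₀ = 0.48×758 + 0.17×399 + 0.05×424 = 452.8700
Strategy R: R₀ = 0.24×0 + 0.12×494 + 0.05×851 = 101.8300
Highest R₀: strategy Q with 452.8700.

452.87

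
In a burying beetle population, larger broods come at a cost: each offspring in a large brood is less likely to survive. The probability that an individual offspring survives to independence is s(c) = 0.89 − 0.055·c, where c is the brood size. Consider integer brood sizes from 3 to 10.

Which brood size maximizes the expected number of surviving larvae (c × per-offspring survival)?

8

Expected surviving larvae = c × s(c):
  c=3: 3 × 0.725 = 2.175
  c=4: 4 × 0.670 = 2.680
  c=5: 5 × 0.615 = 3.075
  c=6: 6 × 0.560 = 3.360
  c=7: 7 × 0.505 = 3.535
  c=8: 8 × 0.450 = 3.600
  c=9: 9 × 0.395 = 3.555
  c=10: 10 × 0.340 = 3.400
Maximum at c = 8 (3.600 surviving larvae).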